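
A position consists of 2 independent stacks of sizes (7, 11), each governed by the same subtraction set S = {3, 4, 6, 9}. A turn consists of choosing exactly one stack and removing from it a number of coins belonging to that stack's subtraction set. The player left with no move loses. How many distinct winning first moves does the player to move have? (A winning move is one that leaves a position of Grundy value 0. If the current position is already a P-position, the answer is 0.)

All stacks use S = {3, 4, 6, 9}:
n :  0  1  2  3  4  5  6  7  8  9 10 11
G :  0  0  0  1  1  1  2  2  2  3  3  3
Stack A: G(7) = 2.
Stack B: G(11) = 3.
Combined Grundy value = 2 ⊕ 3 = 1.
A winning move leaves total XOR = 0, i.e. changes one component's Grundy value g to g ⊕ X where X is the current total.
Stack A: need g' = 2⊕1 = 3. Options: 7−3→G=1, 7−4→G=1, 7−6→G=0. Hits: 0.
Stack B: need g' = 3⊕1 = 2. Options: 11−3→G=2, 11−4→G=2, 11−6→G=1, 11−9→G=0. Hits: 2.

2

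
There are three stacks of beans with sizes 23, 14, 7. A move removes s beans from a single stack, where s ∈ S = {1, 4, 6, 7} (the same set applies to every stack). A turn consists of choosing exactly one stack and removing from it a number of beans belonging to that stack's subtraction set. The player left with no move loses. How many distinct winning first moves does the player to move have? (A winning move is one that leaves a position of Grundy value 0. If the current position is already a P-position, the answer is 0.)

4

All stacks use S = {1, 4, 6, 7}:
G(0) = 0
G(1) = mex{0} = 1
G(2) = mex{1} = 0
G(3) = mex{0} = 1
G(4) = mex{1,0} = 2
G(5) = mex{2,1} = 0
G(6) = mex{0,0,0} = 1
G(7) = mex{1,1,1,0} = 2
G(8) = mex{2,2,0,1} = 3
G(9) = mex{3,0,1,0} = 2
G(10) = mex{2,1,2,1} = 0
G(11) = mex{0,2,0,2} = 1
G(12) = mex{1,3,1,0} = 2
G(13) = mex{2,2,2,1} = 0
G(14) = mex{0,0,3,2} = 1
G(15) = mex{1,1,2,3} = 0
G(16) = mex{0,2,0,2} = 1
G(17) = mex{1,0,1,0} = 2
G(18) = mex{2,1,2,1} = 0
G(19) = mex{0,0,0,2} = 1
G(20) = mex{1,1,1,0} = 2
G(21) = mex{2,2,0,1} = 3
G(22) = mex{3,0,1,0} = 2
G(23) = mex{2,1,2,1} = 0
Stack A: G(23) = 0.
Stack B: G(14) = 1.
Stack C: G(7) = 2.
Combined Grundy value = 0 ⊕ 1 ⊕ 2 = 3.
A winning move leaves total XOR = 0, i.e. changes one component's Grundy value g to g ⊕ X where X is the current total.
Stack A: need g' = 0⊕3 = 3. Options: 23−1→G=2, 23−4→G=1, 23−6→G=2, 23−7→G=1. Hits: 0.
Stack B: need g' = 1⊕3 = 2. Options: 14−1→G=0, 14−4→G=0, 14−6→G=3, 14−7→G=2. Hits: 1.
Stack C: need g' = 2⊕3 = 1. Options: 7−1→G=1, 7−4→G=1, 7−6→G=1, 7−7→G=0. Hits: 3.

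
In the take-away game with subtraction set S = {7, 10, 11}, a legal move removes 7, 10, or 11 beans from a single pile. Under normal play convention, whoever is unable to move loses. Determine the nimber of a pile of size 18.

0

G(0) = 0
G(1) = mex{} = 0
G(2) = mex{} = 0
G(3) = mex{} = 0
G(4) = mex{} = 0
G(5) = mex{} = 0
G(6) = mex{} = 0
G(7) = mex{0} = 1
G(8) = mex{0} = 1
G(9) = mex{0} = 1
G(10) = mex{0,0} = 1
G(11) = mex{0,0,0} = 1
G(12) = mex{0,0,0} = 1
G(13) = mex{0,0,0} = 1
G(14) = mex{1,0,0} = 2
G(15) = mex{1,0,0} = 2
G(16) = mex{1,0,0} = 2
G(17) = mex{1,1,0} = 2
G(18) = mex{1,1,1} = 0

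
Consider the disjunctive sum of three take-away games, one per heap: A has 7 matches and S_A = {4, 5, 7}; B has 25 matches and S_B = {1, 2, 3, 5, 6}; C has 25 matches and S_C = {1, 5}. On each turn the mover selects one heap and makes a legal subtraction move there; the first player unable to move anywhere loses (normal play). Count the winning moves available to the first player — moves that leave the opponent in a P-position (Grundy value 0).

7

Heap A, S = {4, 5, 7}:
G(0) = 0
G(1) = mex{} = 0
G(2) = mex{} = 0
G(3) = mex{} = 0
G(4) = mex{0} = 1
G(5) = mex{0,0} = 1
G(6) = mex{0,0} = 1
G(7) = mex{0,0,0} = 1
G_A(7) = 1.
Heap B, S = {1, 2, 3, 5, 6}:
G(0) = 0
G(1) = mex{0} = 1
G(2) = mex{1,0} = 2
G(3) = mex{2,1,0} = 3
G(4) = mex{3,2,1} = 0
G(5) = mex{0,3,2,0} = 1
G(6) = mex{1,0,3,1,0} = 2
G(7) = mex{2,1,0,2,1} = 3
G(8) = mex{3,2,1,3,2} = 0
G(9) = mex{0,3,2,0,3} = 1
G(10) = mex{1,0,3,1,0} = 2
G(11) = mex{2,1,0,2,1} = 3
G(12) = mex{3,2,1,3,2} = 0
G(13) = mex{0,3,2,0,3} = 1
G(14) = mex{1,0,3,1,0} = 2
G(15) = mex{2,1,0,2,1} = 3
G(16) = mex{3,2,1,3,2} = 0
G(17) = mex{0,3,2,0,3} = 1
G(18) = mex{1,0,3,1,0} = 2
G(19) = mex{2,1,0,2,1} = 3
G(20) = mex{3,2,1,3,2} = 0
G(21) = mex{0,3,2,0,3} = 1
G(22) = mex{1,0,3,1,0} = 2
G(23) = mex{2,1,0,2,1} = 3
G(24) = mex{3,2,1,3,2} = 0
G(25) = mex{0,3,2,0,3} = 1
G_B(25) = 1.
Heap C, S = {1, 5}:
G(0) = 0
G(1) = mex{0} = 1
G(2) = mex{1} = 0
G(3) = mex{0} = 1
G(4) = mex{1} = 0
G(5) = mex{0,0} = 1
G(6) = mex{1,1} = 0
G(7) = mex{0,0} = 1
G(8) = mex{1,1} = 0
G(9) = mex{0,0} = 1
G(10) = mex{1,1} = 0
G(11) = mex{0,0} = 1
G(12) = mex{1,1} = 0
G(13) = mex{0,0} = 1
G(14) = mex{1,1} = 0
G(15) = mex{0,0} = 1
G(16) = mex{1,1} = 0
G(17) = mex{0,0} = 1
G(18) = mex{1,1} = 0
G(19) = mex{0,0} = 1
G(20) = mex{1,1} = 0
G(21) = mex{0,0} = 1
G(22) = mex{1,1} = 0
G(23) = mex{0,0} = 1
G(24) = mex{1,1} = 0
G(25) = mex{0,0} = 1
G_C(25) = 1.
Combined Grundy value = 1 ⊕ 1 ⊕ 1 = 1.
A winning move leaves total XOR = 0, i.e. changes one component's Grundy value g to g ⊕ X where X is the current total.
Heap A: need g' = 1⊕1 = 0. Options: 7−4→G=0, 7−5→G=0, 7−7→G=0. Hits: 3.
Heap B: need g' = 1⊕1 = 0. Options: 25−1→G=0, 25−2→G=3, 25−3→G=2, 25−5→G=0, 25−6→G=3. Hits: 2.
Heap C: need g' = 1⊕1 = 0. Options: 25−1→G=0, 25−5→G=0. Hits: 2.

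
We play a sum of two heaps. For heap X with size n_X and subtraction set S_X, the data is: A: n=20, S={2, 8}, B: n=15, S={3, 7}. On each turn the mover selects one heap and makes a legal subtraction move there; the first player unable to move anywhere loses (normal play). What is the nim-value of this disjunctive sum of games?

1

Heap A, S = {2, 8}:
n :  0  1  2  3  4  5  6  7  8  9 10 11 12 13 14 15 16 17 18 19 20
G :  0  0  1  1  0  0  1  1  2  2  0  0  1  1  0  0  1  1  2  2  0
G_A(20) = 0.
Heap B, S = {3, 7}:
G(0) = 0
G(1) = mex{} = 0
G(2) = mex{} = 0
G(3) = mex{0} = 1
G(4) = mex{0} = 1
G(5) = mex{0} = 1
G(6) = mex{1} = 0
G(7) = mex{1,0} = 2
G(8) = mex{1,0} = 2
G(9) = mex{0,0} = 1
G(10) = mex{2,1} = 0
G(11) = mex{2,1} = 0
G(12) = mex{1,1} = 0
G(13) = mex{0,0} = 1
G(14) = mex{0,2} = 1
G(15) = mex{0,2} = 1
G_B(15) = 1.
Combined Grundy value = 0 ⊕ 1 = 1.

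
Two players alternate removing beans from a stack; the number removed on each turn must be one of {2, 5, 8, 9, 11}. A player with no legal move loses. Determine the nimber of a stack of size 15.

2

G(0) = 0
G(1) = mex{} = 0
G(2) = mex{0} = 1
G(3) = mex{0} = 1
G(4) = mex{1} = 0
G(5) = mex{1,0} = 2
G(6) = mex{0,0} = 1
G(7) = mex{2,1} = 0
G(8) = mex{1,1,0} = 2
G(9) = mex{0,0,0,0} = 1
G(10) = mex{2,2,1,0} = 3
G(11) = mex{1,1,1,1,0} = 2
G(12) = mex{3,0,0,1,0} = 2
G(13) = mex{2,2,2,0,1} = 3
G(14) = mex{2,1,1,2,1} = 0
G(15) = mex{3,3,0,1,0} = 2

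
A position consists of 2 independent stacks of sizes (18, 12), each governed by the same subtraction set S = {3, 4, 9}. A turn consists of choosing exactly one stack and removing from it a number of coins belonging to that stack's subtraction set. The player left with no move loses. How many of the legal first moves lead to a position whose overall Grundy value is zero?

1

All stacks use S = {3, 4, 9}:
G(0) = 0
G(1) = mex{} = 0
G(2) = mex{} = 0
G(3) = mex{0} = 1
G(4) = mex{0,0} = 1
G(5) = mex{0,0} = 1
G(6) = mex{1,0} = 2
G(7) = mex{1,1} = 0
G(8) = mex{1,1} = 0
G(9) = mex{2,1,0} = 3
G(10) = mex{0,2,0} = 1
G(11) = mex{0,0,0} = 1
G(12) = mex{3,0,1} = 2
G(13) = mex{1,3,1} = 0
G(14) = mex{1,1,1} = 0
G(15) = mex{2,1,2} = 0
G(16) = mex{0,2,0} = 1
G(17) = mex{0,0,0} = 1
G(18) = mex{0,0,3} = 1
Stack A: G(18) = 1.
Stack B: G(12) = 2.
Combined Grundy value = 1 ⊕ 2 = 3.
A winning move leaves total XOR = 0, i.e. changes one component's Grundy value g to g ⊕ X where X is the current total.
Stack A: need g' = 1⊕3 = 2. Options: 18−3→G=0, 18−4→G=0, 18−9→G=3. Hits: 0.
Stack B: need g' = 2⊕3 = 1. Options: 12−3→G=3, 12−4→G=0, 12−9→G=1. Hits: 1.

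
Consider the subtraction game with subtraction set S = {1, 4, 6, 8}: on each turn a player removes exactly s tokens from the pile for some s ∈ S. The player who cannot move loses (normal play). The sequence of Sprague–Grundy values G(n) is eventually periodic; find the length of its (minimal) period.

12

n :  0  1  2  3  4  5  6  7  8  9 10 11 12 13 14 15 16 17 18 19 20 21 22 23 24 25
G :  0  1  0  1  2  0  1  0  1  2  3  2  0  1  0  1  2  0  1  0  1  2  3  2  0  1
G(n+12) = G(n) holds for n = 0,…,7 (a full window of length max(S) = 8), so the sequence is purely periodic with period 12.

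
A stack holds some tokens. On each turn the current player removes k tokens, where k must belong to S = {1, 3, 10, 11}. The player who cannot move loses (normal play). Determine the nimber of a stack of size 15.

3

n :  0  1  2  3  4  5  6  7  8  9 10 11 12 13 14 15
G :  0  1  0  1  0  1  0  1  0  1  2  3  2  3  2  3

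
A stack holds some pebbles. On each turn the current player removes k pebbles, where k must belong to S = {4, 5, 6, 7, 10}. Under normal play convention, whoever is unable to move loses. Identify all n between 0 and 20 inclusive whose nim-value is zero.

0, 1, 2, 3, 14, 15, 16, 17

n :  0  1  2  3  4  5  6  7  8  9 10 11 12 13 14 15 16 17 18 19 20
G :  0  0  0  0  1  1  1  1  2  2  2  2  3  3  0  0  0  0  1  1  1
P-positions are exactly the n with G(n) = 0.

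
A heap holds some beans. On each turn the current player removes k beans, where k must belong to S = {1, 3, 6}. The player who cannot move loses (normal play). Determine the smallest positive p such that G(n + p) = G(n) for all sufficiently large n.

n :  0  1  2  3  4  5  6  7  8  9 10 11 12 13 14 15 16 17 18 19
G :  0  1  0  1  0  1  2  3  2  0  1  0  1  0  1  2  3  2  0  1
G(n+9) = G(n) holds for n = 0,…,5 (a full window of length max(S) = 6), so the sequence is purely periodic with period 9.

9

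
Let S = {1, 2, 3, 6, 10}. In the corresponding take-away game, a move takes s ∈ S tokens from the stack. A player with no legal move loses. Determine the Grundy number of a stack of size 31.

3

n :  0  1  2  3  4  5  6  7  8  9 10 11 12 13 14 15 16 17 18 19 20 21 22 23 24 25 26 27 28 29 30 31
G :  0  1  2  3  0  1  2  3  0  1  2  3  0  1  2  3  0  1  2  3  0  1  2  3  0  1  2  3  0  1  2  3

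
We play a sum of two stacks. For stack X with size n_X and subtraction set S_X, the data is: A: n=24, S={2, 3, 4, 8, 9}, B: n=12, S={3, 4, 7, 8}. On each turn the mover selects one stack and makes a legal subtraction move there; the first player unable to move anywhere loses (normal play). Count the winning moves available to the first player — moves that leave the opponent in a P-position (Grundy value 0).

0

Stack A, S = {2, 3, 4, 8, 9}:
G(0) = 0
G(1) = mex{} = 0
G(2) = mex{0} = 1
G(3) = mex{0,0} = 1
G(4) = mex{1,0,0} = 2
G(5) = mex{1,1,0} = 2
G(6) = mex{2,1,1} = 0
G(7) = mex{2,2,1} = 0
G(8) = mex{0,2,2,0} = 1
G(9) = mex{0,0,2,0,0} = 1
G(10) = mex{1,0,0,1,0} = 2
G(11) = mex{1,1,0,1,1} = 2
G(12) = mex{2,1,1,2,1} = 0
G(13) = mex{2,2,1,2,2} = 0
G(14) = mex{0,2,2,0,2} = 1
G(15) = mex{0,0,2,0,0} = 1
G(16) = mex{1,0,0,1,0} = 2
G(17) = mex{1,1,0,1,1} = 2
G(18) = mex{2,1,1,2,1} = 0
G(19) = mex{2,2,1,2,2} = 0
G(20) = mex{0,2,2,0,2} = 1
G(21) = mex{0,0,2,0,0} = 1
G(22) = mex{1,0,0,1,0} = 2
G(23) = mex{1,1,0,1,1} = 2
G(24) = mex{2,1,1,2,1} = 0
G_A(24) = 0.
Stack B, S = {3, 4, 7, 8}:
G(0) = 0
G(1) = mex{} = 0
G(2) = mex{} = 0
G(3) = mex{0} = 1
G(4) = mex{0,0} = 1
G(5) = mex{0,0} = 1
G(6) = mex{1,0} = 2
G(7) = mex{1,1,0} = 2
G(8) = mex{1,1,0,0} = 2
G(9) = mex{2,1,0,0} = 3
G(10) = mex{2,2,1,0} = 3
G(11) = mex{2,2,1,1} = 0
G(12) = mex{3,2,1,1} = 0
G_B(12) = 0.
Combined Grundy value = 0 ⊕ 0 = 0.
A winning move leaves total XOR = 0, i.e. changes one component's Grundy value g to g ⊕ X where X is the current total.
Stack A: target g' = 0⊕0 = 0, but every legal move changes the Grundy value (mex property), so 0 moves.
Stack B: target g' = 0⊕0 = 0, but every legal move changes the Grundy value (mex property), so 0 moves.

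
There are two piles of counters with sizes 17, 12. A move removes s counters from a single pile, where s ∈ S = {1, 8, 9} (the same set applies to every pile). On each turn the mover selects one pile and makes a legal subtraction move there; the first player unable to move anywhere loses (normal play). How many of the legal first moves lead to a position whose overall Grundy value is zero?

2

All piles use S = {1, 8, 9}:
G(0) = 0
G(1) = mex{0} = 1
G(2) = mex{1} = 0
G(3) = mex{0} = 1
G(4) = mex{1} = 0
G(5) = mex{0} = 1
G(6) = mex{1} = 0
G(7) = mex{0} = 1
G(8) = mex{1,0} = 2
G(9) = mex{2,1,0} = 3
G(10) = mex{3,0,1} = 2
G(11) = mex{2,1,0} = 3
G(12) = mex{3,0,1} = 2
G(13) = mex{2,1,0} = 3
G(14) = mex{3,0,1} = 2
G(15) = mex{2,1,0} = 3
G(16) = mex{3,2,1} = 0
G(17) = mex{0,3,2} = 1
Pile A: G(17) = 1.
Pile B: G(12) = 2.
Combined Grundy value = 1 ⊕ 2 = 3.
A winning move leaves total XOR = 0, i.e. changes one component's Grundy value g to g ⊕ X where X is the current total.
Pile A: need g' = 1⊕3 = 2. Options: 17−1→G=0, 17−8→G=3, 17−9→G=2. Hits: 1.
Pile B: need g' = 2⊕3 = 1. Options: 12−1→G=3, 12−8→G=0, 12−9→G=1. Hits: 1.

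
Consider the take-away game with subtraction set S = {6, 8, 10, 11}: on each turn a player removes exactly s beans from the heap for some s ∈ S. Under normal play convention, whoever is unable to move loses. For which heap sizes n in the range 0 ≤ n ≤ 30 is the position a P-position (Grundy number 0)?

0, 1, 2, 3, 4, 5, 17, 18, 19, 20, 21, 22

n :  0  1  2  3  4  5  6  7  8  9 10 11 12 13 14 15 16 17 18 19 20 21 22 23 24 25 26 27 28 29 30
G :  0  0  0  0  0  0  1  1  1  1  1  1  2  2  2  2  2  0  0  0  0  0  0  1  1  1  1  1  1  2  2
P-positions are exactly the n with G(n) = 0.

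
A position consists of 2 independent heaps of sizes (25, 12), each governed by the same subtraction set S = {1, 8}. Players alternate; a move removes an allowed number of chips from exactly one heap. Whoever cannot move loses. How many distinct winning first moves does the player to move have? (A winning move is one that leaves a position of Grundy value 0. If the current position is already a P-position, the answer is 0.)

All heaps use S = {1, 8}:
n :  0  1  2  3  4  5  6  7  8  9 10 11 12 13 14 15 16 17 18 19 20 21 22 23 24 25
G :  0  1  0  1  0  1  0  1  2  0  1  0  1  0  1  0  1  2  0  1  0  1  0  1  0  1
Heap A: G(25) = 1.
Heap B: G(12) = 1.
Combined Grundy value = 1 ⊕ 1 = 0.
A winning move leaves total XOR = 0, i.e. changes one component's Grundy value g to g ⊕ X where X is the current total.
Heap A: target g' = 1⊕0 = 1, but every legal move changes the Grundy value (mex property), so 0 moves.
Heap B: target g' = 1⊕0 = 1, but every legal move changes the Grundy value (mex property), so 0 moves.

0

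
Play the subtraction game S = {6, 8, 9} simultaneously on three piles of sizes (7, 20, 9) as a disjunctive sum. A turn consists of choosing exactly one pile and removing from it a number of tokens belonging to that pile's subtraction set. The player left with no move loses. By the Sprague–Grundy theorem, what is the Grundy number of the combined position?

All piles use S = {6, 8, 9}:
n :  0  1  2  3  4  5  6  7  8  9 10 11 12 13 14 15 16 17 18 19 20
G :  0  0  0  0  0  0  1  1  1  1  1  1  2  2  2  0  0  0  0  0  0
Pile A: G(7) = 1.
Pile B: G(20) = 0.
Pile C: G(9) = 1.
Combined Grundy value = 1 ⊕ 0 ⊕ 1 = 0.

0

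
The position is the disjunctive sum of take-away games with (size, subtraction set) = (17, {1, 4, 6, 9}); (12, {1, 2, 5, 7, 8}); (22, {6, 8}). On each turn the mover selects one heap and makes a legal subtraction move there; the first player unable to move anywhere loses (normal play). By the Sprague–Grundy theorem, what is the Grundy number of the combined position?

Heap A, S = {1, 4, 6, 9}:
n :  0  1  2  3  4  5  6  7  8  9 10 11 12 13 14 15 16 17
G :  0  1  0  1  2  0  1  0  1  2  0  1  0  1  2  0  1  0
G_A(17) = 0.
Heap B, S = {1, 2, 5, 7, 8}:
G(0) = 0
G(1) = mex{0} = 1
G(2) = mex{1,0} = 2
G(3) = mex{2,1} = 0
G(4) = mex{0,2} = 1
G(5) = mex{1,0,0} = 2
G(6) = mex{2,1,1} = 0
G(7) = mex{0,2,2,0} = 1
G(8) = mex{1,0,0,1,0} = 2
G(9) = mex{2,1,1,2,1} = 0
G(10) = mex{0,2,2,0,2} = 1
G(11) = mex{1,0,0,1,0} = 2
G(12) = mex{2,1,1,2,1} = 0
G_B(12) = 0.
Heap C, S = {6, 8}:
G(0) = 0
G(1) = mex{} = 0
G(2) = mex{} = 0
G(3) = mex{} = 0
G(4) = mex{} = 0
G(5) = mex{} = 0
G(6) = mex{0} = 1
G(7) = mex{0} = 1
G(8) = mex{0,0} = 1
G(9) = mex{0,0} = 1
G(10) = mex{0,0} = 1
G(11) = mex{0,0} = 1
G(12) = mex{1,0} = 2
G(13) = mex{1,0} = 2
G(14) = mex{1,1} = 0
G(15) = mex{1,1} = 0
G(16) = mex{1,1} = 0
G(17) = mex{1,1} = 0
G(18) = mex{2,1} = 0
G(19) = mex{2,1} = 0
G(20) = mex{0,2} = 1
G(21) = mex{0,2} = 1
G(22) = mex{0,0} = 1
G_C(22) = 1.
Combined Grundy value = 0 ⊕ 0 ⊕ 1 = 1.

1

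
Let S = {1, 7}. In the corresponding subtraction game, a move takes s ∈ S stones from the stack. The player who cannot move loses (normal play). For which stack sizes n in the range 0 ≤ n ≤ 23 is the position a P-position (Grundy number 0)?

G(0) = 0
G(1) = mex{0} = 1
G(2) = mex{1} = 0
G(3) = mex{0} = 1
G(4) = mex{1} = 0
G(5) = mex{0} = 1
G(6) = mex{1} = 0
G(7) = mex{0,0} = 1
G(8) = mex{1,1} = 0
G(9) = mex{0,0} = 1
G(10) = mex{1,1} = 0
G(11) = mex{0,0} = 1
G(12) = mex{1,1} = 0
G(13) = mex{0,0} = 1
G(14) = mex{1,1} = 0
G(15) = mex{0,0} = 1
G(16) = mex{1,1} = 0
G(17) = mex{0,0} = 1
G(18) = mex{1,1} = 0
G(19) = mex{0,0} = 1
G(20) = mex{1,1} = 0
G(21) = mex{0,0} = 1
G(22) = mex{1,1} = 0
G(23) = mex{0,0} = 1
P-positions are exactly the n with G(n) = 0.

0, 2, 4, 6, 8, 10, 12, 14, 16, 18, 20, 22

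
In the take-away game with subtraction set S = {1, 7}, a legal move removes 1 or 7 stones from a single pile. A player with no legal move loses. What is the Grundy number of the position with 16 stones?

0

G(0) = 0
G(1) = mex{0} = 1
G(2) = mex{1} = 0
G(3) = mex{0} = 1
G(4) = mex{1} = 0
G(5) = mex{0} = 1
G(6) = mex{1} = 0
G(7) = mex{0,0} = 1
G(8) = mex{1,1} = 0
G(9) = mex{0,0} = 1
G(10) = mex{1,1} = 0
G(11) = mex{0,0} = 1
G(12) = mex{1,1} = 0
G(13) = mex{0,0} = 1
G(14) = mex{1,1} = 0
G(15) = mex{0,0} = 1
G(16) = mex{1,1} = 0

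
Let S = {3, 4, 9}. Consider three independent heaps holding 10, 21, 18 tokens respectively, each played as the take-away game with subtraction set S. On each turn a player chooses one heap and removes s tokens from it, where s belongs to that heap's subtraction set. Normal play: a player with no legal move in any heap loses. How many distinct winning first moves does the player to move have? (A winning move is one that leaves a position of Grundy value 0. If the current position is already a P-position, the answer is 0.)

0

All heaps use S = {3, 4, 9}:
n :  0  1  2  3  4  5  6  7  8  9 10 11 12 13 14 15 16 17 18 19 20 21
G :  0  0  0  1  1  1  2  0  0  3  1  1  2  0  0  0  1  1  1  2  0  0
Heap A: G(10) = 1.
Heap B: G(21) = 0.
Heap C: G(18) = 1.
Combined Grundy value = 1 ⊕ 0 ⊕ 1 = 0.
A winning move leaves total XOR = 0, i.e. changes one component's Grundy value g to g ⊕ X where X is the current total.
Heap A: target g' = 1⊕0 = 1, but every legal move changes the Grundy value (mex property), so 0 moves.
Heap B: target g' = 0⊕0 = 0, but every legal move changes the Grundy value (mex property), so 0 moves.
Heap C: target g' = 1⊕0 = 1, but every legal move changes the Grundy value (mex property), so 0 moves.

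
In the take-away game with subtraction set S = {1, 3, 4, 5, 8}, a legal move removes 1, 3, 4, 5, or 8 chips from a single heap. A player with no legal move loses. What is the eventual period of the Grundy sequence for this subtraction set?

G(0) = 0
G(1) = mex{0} = 1
G(2) = mex{1} = 0
G(3) = mex{0,0} = 1
G(4) = mex{1,1,0} = 2
G(5) = mex{2,0,1,0} = 3
G(6) = mex{3,1,0,1} = 2
G(7) = mex{2,2,1,0} = 3
G(8) = mex{3,3,2,1,0} = 4
G(9) = mex{4,2,3,2,1} = 0
G(10) = mex{0,3,2,3,0} = 1
G(11) = mex{1,4,3,2,1} = 0
G(12) = mex{0,0,4,3,2} = 1
G(13) = mex{1,1,0,4,3} = 2
G(14) = mex{2,0,1,0,2} = 3
G(15) = mex{3,1,0,1,3} = 2
G(16) = mex{2,2,1,0,4} = 3
G(17) = mex{3,3,2,1,0} = 4
G(18) = mex{4,2,3,2,1} = 0
G(19) = mex{0,3,2,3,0} = 1
G(n+9) = G(n) holds for n = 0,…,7 (a full window of length max(S) = 8), so the sequence is purely periodic with period 9.

9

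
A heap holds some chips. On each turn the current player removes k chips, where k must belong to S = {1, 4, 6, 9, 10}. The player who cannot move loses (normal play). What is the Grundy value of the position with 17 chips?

3

n :  0  1  2  3  4  5  6  7  8  9 10 11 12 13 14 15 16 17
G :  0  1  0  1  2  0  1  0  1  2  3  2  3  4  5  3  2  3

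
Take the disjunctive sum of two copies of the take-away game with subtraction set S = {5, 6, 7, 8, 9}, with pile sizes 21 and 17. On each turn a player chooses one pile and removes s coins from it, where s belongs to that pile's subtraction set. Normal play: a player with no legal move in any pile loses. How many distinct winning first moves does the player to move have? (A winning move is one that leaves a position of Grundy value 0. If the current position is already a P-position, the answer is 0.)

5

All piles use S = {5, 6, 7, 8, 9}:
n :  0  1  2  3  4  5  6  7  8  9 10 11 12 13 14 15 16 17 18 19 20 21
G :  0  0  0  0  0  1  1  1  1  1  2  2  2  2  0  0  0  0  0  1  1  1
Pile A: G(21) = 1.
Pile B: G(17) = 0.
Combined Grundy value = 1 ⊕ 0 = 1.
A winning move leaves total XOR = 0, i.e. changes one component's Grundy value g to g ⊕ X where X is the current total.
Pile A: need g' = 1⊕1 = 0. Options: 21−5→G=0, 21−6→G=0, 21−7→G=0, 21−8→G=2, 21−9→G=2. Hits: 3.
Pile B: need g' = 0⊕1 = 1. Options: 17−5→G=2, 17−6→G=2, 17−7→G=2, 17−8→G=1, 17−9→G=1. Hits: 2.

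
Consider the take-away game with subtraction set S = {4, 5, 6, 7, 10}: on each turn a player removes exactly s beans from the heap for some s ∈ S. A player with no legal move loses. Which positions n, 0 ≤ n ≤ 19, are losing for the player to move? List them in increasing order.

G(0) = 0
G(1) = mex{} = 0
G(2) = mex{} = 0
G(3) = mex{} = 0
G(4) = mex{0} = 1
G(5) = mex{0,0} = 1
G(6) = mex{0,0,0} = 1
G(7) = mex{0,0,0,0} = 1
G(8) = mex{1,0,0,0} = 2
G(9) = mex{1,1,0,0} = 2
G(10) = mex{1,1,1,0,0} = 2
G(11) = mex{1,1,1,1,0} = 2
G(12) = mex{2,1,1,1,0} = 3
G(13) = mex{2,2,1,1,0} = 3
G(14) = mex{2,2,2,1,1} = 0
G(15) = mex{2,2,2,2,1} = 0
G(16) = mex{3,2,2,2,1} = 0
G(17) = mex{3,3,2,2,1} = 0
G(18) = mex{0,3,3,2,2} = 1
G(19) = mex{0,0,3,3,2} = 1
P-positions are exactly the n with G(n) = 0.

0, 1, 2, 3, 14, 15, 16, 17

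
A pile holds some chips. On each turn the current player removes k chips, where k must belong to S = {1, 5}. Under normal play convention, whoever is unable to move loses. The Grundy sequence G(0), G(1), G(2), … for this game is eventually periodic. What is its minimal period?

G(0) = 0
G(1) = mex{0} = 1
G(2) = mex{1} = 0
G(3) = mex{0} = 1
G(4) = mex{1} = 0
G(5) = mex{0,0} = 1
G(6) = mex{1,1} = 0
G(7) = mex{0,0} = 1
G(8) = mex{1,1} = 0
G(9) = mex{0,0} = 1
G(10) = mex{1,1} = 0
G(11) = mex{0,0} = 1
G(12) = mex{1,1} = 0
G(13) = mex{0,0} = 1
G(14) = mex{1,1} = 0
G(n+2) = G(n) holds for n = 0,…,4 (a full window of length max(S) = 5), so the sequence is purely periodic with period 2.

2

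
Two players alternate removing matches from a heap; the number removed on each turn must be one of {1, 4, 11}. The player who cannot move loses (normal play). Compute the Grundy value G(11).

1

G(0) = 0
G(1) = mex{0} = 1
G(2) = mex{1} = 0
G(3) = mex{0} = 1
G(4) = mex{1,0} = 2
G(5) = mex{2,1} = 0
G(6) = mex{0,0} = 1
G(7) = mex{1,1} = 0
G(8) = mex{0,2} = 1
G(9) = mex{1,0} = 2
G(10) = mex{2,1} = 0
G(11) = mex{0,0,0} = 1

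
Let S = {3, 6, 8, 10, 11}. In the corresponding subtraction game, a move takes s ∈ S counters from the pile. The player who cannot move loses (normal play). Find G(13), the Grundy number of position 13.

4

n :  0  1  2  3  4  5  6  7  8  9 10 11 12 13
G :  0  0  0  1  1  1  2  2  2  3  3  3  4  4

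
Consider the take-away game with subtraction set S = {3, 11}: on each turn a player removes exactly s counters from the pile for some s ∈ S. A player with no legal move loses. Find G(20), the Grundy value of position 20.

0

G(0) = 0
G(1) = mex{} = 0
G(2) = mex{} = 0
G(3) = mex{0} = 1
G(4) = mex{0} = 1
G(5) = mex{0} = 1
G(6) = mex{1} = 0
G(7) = mex{1} = 0
G(8) = mex{1} = 0
G(9) = mex{0} = 1
G(10) = mex{0} = 1
G(11) = mex{0,0} = 1
G(12) = mex{1,0} = 2
G(13) = mex{1,0} = 2
G(14) = mex{1,1} = 0
G(15) = mex{2,1} = 0
G(16) = mex{2,1} = 0
G(17) = mex{0,0} = 1
G(18) = mex{0,0} = 1
G(19) = mex{0,0} = 1
G(20) = mex{1,1} = 0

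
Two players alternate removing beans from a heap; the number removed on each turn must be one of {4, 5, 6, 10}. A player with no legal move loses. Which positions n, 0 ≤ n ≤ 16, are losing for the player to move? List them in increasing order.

0, 1, 2, 3, 14, 15, 16

G(0) = 0
G(1) = mex{} = 0
G(2) = mex{} = 0
G(3) = mex{} = 0
G(4) = mex{0} = 1
G(5) = mex{0,0} = 1
G(6) = mex{0,0,0} = 1
G(7) = mex{0,0,0} = 1
G(8) = mex{1,0,0} = 2
G(9) = mex{1,1,0} = 2
G(10) = mex{1,1,1,0} = 2
G(11) = mex{1,1,1,0} = 2
G(12) = mex{2,1,1,0} = 3
G(13) = mex{2,2,1,0} = 3
G(14) = mex{2,2,2,1} = 0
G(15) = mex{2,2,2,1} = 0
G(16) = mex{3,2,2,1} = 0
P-positions are exactly the n with G(n) = 0.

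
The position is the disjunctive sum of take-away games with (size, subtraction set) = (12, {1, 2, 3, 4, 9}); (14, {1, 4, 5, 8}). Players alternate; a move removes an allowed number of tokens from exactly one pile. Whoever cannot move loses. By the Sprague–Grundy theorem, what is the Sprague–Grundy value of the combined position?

Pile A, S = {1, 2, 3, 4, 9}:
n :  0  1  2  3  4  5  6  7  8  9 10 11 12
G :  0  1  2  3  4  0  1  2  3  4  0  1  2
G_A(12) = 2.
Pile B, S = {1, 4, 5, 8}:
G(0) = 0
G(1) = mex{0} = 1
G(2) = mex{1} = 0
G(3) = mex{0} = 1
G(4) = mex{1,0} = 2
G(5) = mex{2,1,0} = 3
G(6) = mex{3,0,1} = 2
G(7) = mex{2,1,0} = 3
G(8) = mex{3,2,1,0} = 4
G(9) = mex{4,3,2,1} = 0
G(10) = mex{0,2,3,0} = 1
G(11) = mex{1,3,2,1} = 0
G(12) = mex{0,4,3,2} = 1
G(13) = mex{1,0,4,3} = 2
G(14) = mex{2,1,0,2} = 3
G_B(14) = 3.
Combined Grundy value = 2 ⊕ 3 = 1.

1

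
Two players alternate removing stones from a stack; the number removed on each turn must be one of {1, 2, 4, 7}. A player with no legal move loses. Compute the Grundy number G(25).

G(0) = 0
G(1) = mex{0} = 1
G(2) = mex{1,0} = 2
G(3) = mex{2,1} = 0
G(4) = mex{0,2,0} = 1
G(5) = mex{1,0,1} = 2
G(6) = mex{2,1,2} = 0
G(7) = mex{0,2,0,0} = 1
G(8) = mex{1,0,1,1} = 2
G(9) = mex{2,1,2,2} = 0
G(10) = mex{0,2,0,0} = 1
G(11) = mex{1,0,1,1} = 2
G(12) = mex{2,1,2,2} = 0
G(13) = mex{0,2,0,0} = 1
G(14) = mex{1,0,1,1} = 2
G(15) = mex{2,1,2,2} = 0
G(16) = mex{0,2,0,0} = 1
G(17) = mex{1,0,1,1} = 2
G(18) = mex{2,1,2,2} = 0
G(19) = mex{0,2,0,0} = 1
G(20) = mex{1,0,1,1} = 2
G(21) = mex{2,1,2,2} = 0
G(22) = mex{0,2,0,0} = 1
G(23) = mex{1,0,1,1} = 2
G(24) = mex{2,1,2,2} = 0
G(25) = mex{0,2,0,0} = 1

1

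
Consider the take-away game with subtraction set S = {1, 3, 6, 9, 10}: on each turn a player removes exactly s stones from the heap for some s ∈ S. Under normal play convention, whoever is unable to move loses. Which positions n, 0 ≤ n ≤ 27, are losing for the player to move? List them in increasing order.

0, 2, 4, 15, 17, 19

n :  0  1  2  3  4  5  6  7  8  9 10 11 12 13 14 15 16 17 18 19 20 21 22 23 24 25 26 27
G :  0  1  0  1  0  1  2  3  2  3  2  3  4  5  4  0  1  0  1  0  1  2  3  2  3  2  3  4
P-positions are exactly the n with G(n) = 0.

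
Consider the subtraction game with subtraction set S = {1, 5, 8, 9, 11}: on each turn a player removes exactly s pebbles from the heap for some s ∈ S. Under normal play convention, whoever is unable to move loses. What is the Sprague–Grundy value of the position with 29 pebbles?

3

n :  0  1  2  3  4  5  6  7  8  9 10 11 12 13 14 15 16 17 18 19 20 21 22 23 24 25 26 27 28 29
G :  0  1  0  1  0  1  0  1  2  3  2  3  2  3  2  3  0  1  0  1  0  1  0  1  2  3  2  3  2  3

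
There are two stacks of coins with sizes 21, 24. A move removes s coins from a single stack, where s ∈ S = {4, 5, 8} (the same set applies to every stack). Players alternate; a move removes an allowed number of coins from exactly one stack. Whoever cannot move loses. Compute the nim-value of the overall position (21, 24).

2

All stacks use S = {4, 5, 8}:
G(0) = 0
G(1) = mex{} = 0
G(2) = mex{} = 0
G(3) = mex{} = 0
G(4) = mex{0} = 1
G(5) = mex{0,0} = 1
G(6) = mex{0,0} = 1
G(7) = mex{0,0} = 1
G(8) = mex{1,0,0} = 2
G(9) = mex{1,1,0} = 2
G(10) = mex{1,1,0} = 2
G(11) = mex{1,1,0} = 2
G(12) = mex{2,1,1} = 0
G(13) = mex{2,2,1} = 0
G(14) = mex{2,2,1} = 0
G(15) = mex{2,2,1} = 0
G(16) = mex{0,2,2} = 1
G(17) = mex{0,0,2} = 1
G(18) = mex{0,0,2} = 1
G(19) = mex{0,0,2} = 1
G(20) = mex{1,0,0} = 2
G(21) = mex{1,1,0} = 2
G(22) = mex{1,1,0} = 2
G(23) = mex{1,1,0} = 2
G(24) = mex{2,1,1} = 0
Stack A: G(21) = 2.
Stack B: G(24) = 0.
Combined Grundy value = 2 ⊕ 0 = 2.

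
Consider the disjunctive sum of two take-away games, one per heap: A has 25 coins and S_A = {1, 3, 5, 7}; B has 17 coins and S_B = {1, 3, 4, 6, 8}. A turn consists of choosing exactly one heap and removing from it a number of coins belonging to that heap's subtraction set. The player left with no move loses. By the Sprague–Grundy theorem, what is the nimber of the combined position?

Heap A, S = {1, 3, 5, 7}:
n :  0  1  2  3  4  5  6  7  8  9 10 11 12 13 14 15 16 17 18 19 20 21 22 23 24 25
G :  0  1  0  1  0  1  0  1  0  1  0  1  0  1  0  1  0  1  0  1  0  1  0  1  0  1
G_A(25) = 1.
Heap B, S = {1, 3, 4, 6, 8}:
n :  0  1  2  3  4  5  6  7  8  9 10 11 12 13 14 15 16 17
G :  0  1  0  1  2  3  2  0  1  0  1  2  3  2  0  1  0  1
G_B(17) = 1.
Combined Grundy value = 1 ⊕ 1 = 0.

0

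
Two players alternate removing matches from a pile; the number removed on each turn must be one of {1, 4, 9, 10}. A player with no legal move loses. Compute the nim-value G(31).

0

G(0) = 0
G(1) = mex{0} = 1
G(2) = mex{1} = 0
G(3) = mex{0} = 1
G(4) = mex{1,0} = 2
G(5) = mex{2,1} = 0
G(6) = mex{0,0} = 1
G(7) = mex{1,1} = 0
G(8) = mex{0,2} = 1
G(9) = mex{1,0,0} = 2
G(10) = mex{2,1,1,0} = 3
G(11) = mex{3,0,0,1} = 2
G(12) = mex{2,1,1,0} = 3
G(13) = mex{3,2,2,1} = 0
G(14) = mex{0,3,0,2} = 1
G(15) = mex{1,2,1,0} = 3
G(16) = mex{3,3,0,1} = 2
G(17) = mex{2,0,1,0} = 3
G(18) = mex{3,1,2,1} = 0
G(19) = mex{0,3,3,2} = 1
G(20) = mex{1,2,2,3} = 0
G(21) = mex{0,3,3,2} = 1
G(22) = mex{1,0,0,3} = 2
G(23) = mex{2,1,1,0} = 3
G(24) = mex{3,0,3,1} = 2
G(25) = mex{2,1,2,3} = 0
G(26) = mex{0,2,3,2} = 1
G(27) = mex{1,3,0,3} = 2
G(28) = mex{2,2,1,0} = 3
G(29) = mex{3,0,0,1} = 2
G(30) = mex{2,1,1,0} = 3
G(31) = mex{3,2,2,1} = 0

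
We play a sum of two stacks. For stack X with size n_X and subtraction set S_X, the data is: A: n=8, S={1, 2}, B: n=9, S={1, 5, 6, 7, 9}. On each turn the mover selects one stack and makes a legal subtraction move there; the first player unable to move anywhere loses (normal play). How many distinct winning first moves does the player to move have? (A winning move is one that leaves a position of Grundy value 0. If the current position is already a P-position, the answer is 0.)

1

Stack A, S = {1, 2}:
G(0) = 0
G(1) = mex{0} = 1
G(2) = mex{1,0} = 2
G(3) = mex{2,1} = 0
G(4) = mex{0,2} = 1
G(5) = mex{1,0} = 2
G(6) = mex{2,1} = 0
G(7) = mex{0,2} = 1
G(8) = mex{1,0} = 2
G_A(8) = 2.
Stack B, S = {1, 5, 6, 7, 9}:
G(0) = 0
G(1) = mex{0} = 1
G(2) = mex{1} = 0
G(3) = mex{0} = 1
G(4) = mex{1} = 0
G(5) = mex{0,0} = 1
G(6) = mex{1,1,0} = 2
G(7) = mex{2,0,1,0} = 3
G(8) = mex{3,1,0,1} = 2
G(9) = mex{2,0,1,0,0} = 3
G_B(9) = 3.
Combined Grundy value = 2 ⊕ 3 = 1.
A winning move leaves total XOR = 0, i.e. changes one component's Grundy value g to g ⊕ X where X is the current total.
Stack A: need g' = 2⊕1 = 3. Options: 8−1→G=1, 8−2→G=0. Hits: 0.
Stack B: need g' = 3⊕1 = 2. Options: 9−1→G=2, 9−5→G=0, 9−6→G=1, 9−7→G=0, 9−9→G=0. Hits: 1.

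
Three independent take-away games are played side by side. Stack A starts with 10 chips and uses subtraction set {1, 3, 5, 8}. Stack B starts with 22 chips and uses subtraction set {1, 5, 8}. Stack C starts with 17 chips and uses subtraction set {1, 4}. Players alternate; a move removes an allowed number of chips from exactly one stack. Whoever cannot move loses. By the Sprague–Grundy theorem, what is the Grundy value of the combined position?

1

Stack A, S = {1, 3, 5, 8}:
n :  0  1  2  3  4  5  6  7  8  9 10
G :  0  1  0  1  0  1  0  1  2  3  2
G_A(10) = 2.
Stack B, S = {1, 5, 8}:
G(0) = 0
G(1) = mex{0} = 1
G(2) = mex{1} = 0
G(3) = mex{0} = 1
G(4) = mex{1} = 0
G(5) = mex{0,0} = 1
G(6) = mex{1,1} = 0
G(7) = mex{0,0} = 1
G(8) = mex{1,1,0} = 2
G(9) = mex{2,0,1} = 3
G(10) = mex{3,1,0} = 2
G(11) = mex{2,0,1} = 3
G(12) = mex{3,1,0} = 2
G(13) = mex{2,2,1} = 0
G(14) = mex{0,3,0} = 1
G(15) = mex{1,2,1} = 0
G(16) = mex{0,3,2} = 1
G(17) = mex{1,2,3} = 0
G(18) = mex{0,0,2} = 1
G(19) = mex{1,1,3} = 0
G(20) = mex{0,0,2} = 1
G(21) = mex{1,1,0} = 2
G(22) = mex{2,0,1} = 3
G_B(22) = 3.
Stack C, S = {1, 4}:
n :  0  1  2  3  4  5  6  7  8  9 10 11 12 13 14 15 16 17
G :  0  1  0  1  2  0  1  0  1  2  0  1  0  1  2  0  1  0
G_C(17) = 0.
Combined Grundy value = 2 ⊕ 3 ⊕ 0 = 1.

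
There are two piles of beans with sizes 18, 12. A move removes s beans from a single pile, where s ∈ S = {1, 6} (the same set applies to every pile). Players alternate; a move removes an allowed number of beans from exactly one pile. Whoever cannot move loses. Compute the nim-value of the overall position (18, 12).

1

All piles use S = {1, 6}:
n :  0  1  2  3  4  5  6  7  8  9 10 11 12 13 14 15 16 17 18
G :  0  1  0  1  0  1  2  0  1  0  1  0  1  2  0  1  0  1  0
Pile A: G(18) = 0.
Pile B: G(12) = 1.
Combined Grundy value = 0 ⊕ 1 = 1.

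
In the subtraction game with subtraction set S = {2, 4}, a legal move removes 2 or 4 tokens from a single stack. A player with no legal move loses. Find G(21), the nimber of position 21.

1

n :  0  1  2  3  4  5  6  7  8  9 10 11 12 13 14 15 16 17 18 19 20 21
G :  0  0  1  1  2  2  0  0  1  1  2  2  0  0  1  1  2  2  0  0  1  1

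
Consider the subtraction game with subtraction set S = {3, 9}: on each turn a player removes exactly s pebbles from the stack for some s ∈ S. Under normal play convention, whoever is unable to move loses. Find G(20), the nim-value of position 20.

0

G(0) = 0
G(1) = mex{} = 0
G(2) = mex{} = 0
G(3) = mex{0} = 1
G(4) = mex{0} = 1
G(5) = mex{0} = 1
G(6) = mex{1} = 0
G(7) = mex{1} = 0
G(8) = mex{1} = 0
G(9) = mex{0,0} = 1
G(10) = mex{0,0} = 1
G(11) = mex{0,0} = 1
G(12) = mex{1,1} = 0
G(13) = mex{1,1} = 0
G(14) = mex{1,1} = 0
G(15) = mex{0,0} = 1
G(16) = mex{0,0} = 1
G(17) = mex{0,0} = 1
G(18) = mex{1,1} = 0
G(19) = mex{1,1} = 0
G(20) = mex{1,1} = 0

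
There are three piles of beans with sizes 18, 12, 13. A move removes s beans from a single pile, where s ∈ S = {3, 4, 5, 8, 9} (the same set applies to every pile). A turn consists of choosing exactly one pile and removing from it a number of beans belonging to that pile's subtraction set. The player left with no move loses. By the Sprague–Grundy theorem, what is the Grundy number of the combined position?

2

All piles use S = {3, 4, 5, 8, 9}:
G(0) = 0
G(1) = mex{} = 0
G(2) = mex{} = 0
G(3) = mex{0} = 1
G(4) = mex{0,0} = 1
G(5) = mex{0,0,0} = 1
G(6) = mex{1,0,0} = 2
G(7) = mex{1,1,0} = 2
G(8) = mex{1,1,1,0} = 2
G(9) = mex{2,1,1,0,0} = 3
G(10) = mex{2,2,1,0,0} = 3
G(11) = mex{2,2,2,1,0} = 3
G(12) = mex{3,2,2,1,1} = 0
G(13) = mex{3,3,2,1,1} = 0
G(14) = mex{3,3,3,2,1} = 0
G(15) = mex{0,3,3,2,2} = 1
G(16) = mex{0,0,3,2,2} = 1
G(17) = mex{0,0,0,3,2} = 1
G(18) = mex{1,0,0,3,3} = 2
Pile A: G(18) = 2.
Pile B: G(12) = 0.
Pile C: G(13) = 0.
Combined Grundy value = 2 ⊕ 0 ⊕ 0 = 2.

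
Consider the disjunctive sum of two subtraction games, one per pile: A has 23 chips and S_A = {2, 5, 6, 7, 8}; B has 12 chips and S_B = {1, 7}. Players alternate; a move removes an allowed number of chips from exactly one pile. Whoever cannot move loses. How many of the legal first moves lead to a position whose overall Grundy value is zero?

1

Pile A, S = {2, 5, 6, 7, 8}:
n :  0  1  2  3  4  5  6  7  8  9 10 11 12 13 14 15 16 17 18 19 20 21 22 23
G :  0  0  1  1  0  2  1  3  2  2  3  3  4  0  0  1  1  0  2  1  3  2  2  3
G_A(23) = 3.
Pile B, S = {1, 7}:
n :  0  1  2  3  4  5  6  7  8  9 10 11 12
G :  0  1  0  1  0  1  0  1  0  1  0  1  0
G_B(12) = 0.
Combined Grundy value = 3 ⊕ 0 = 3.
A winning move leaves total XOR = 0, i.e. changes one component's Grundy value g to g ⊕ X where X is the current total.
Pile A: need g' = 3⊕3 = 0. Options: 23−2→G=2, 23−5→G=2, 23−6→G=0, 23−7→G=1, 23−8→G=1. Hits: 1.
Pile B: need g' = 0⊕3 = 3. Options: 12−1→G=1, 12−7→G=1. Hits: 0.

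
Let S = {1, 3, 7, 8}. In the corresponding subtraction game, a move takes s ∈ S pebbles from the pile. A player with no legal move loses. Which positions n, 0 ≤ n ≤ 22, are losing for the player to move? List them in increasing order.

0, 2, 4, 6, 15, 17, 19, 21

n :  0  1  2  3  4  5  6  7  8  9 10 11 12 13 14 15 16 17 18 19 20 21 22
G :  0  1  0  1  0  1  0  1  2  3  2  3  2  3  2  0  1  0  1  0  1  0  1
P-positions are exactly the n with G(n) = 0.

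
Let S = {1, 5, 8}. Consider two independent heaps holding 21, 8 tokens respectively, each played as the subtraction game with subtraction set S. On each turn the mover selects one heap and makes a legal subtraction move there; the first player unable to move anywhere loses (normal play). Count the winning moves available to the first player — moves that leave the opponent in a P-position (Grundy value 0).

0

All heaps use S = {1, 5, 8}:
G(0) = 0
G(1) = mex{0} = 1
G(2) = mex{1} = 0
G(3) = mex{0} = 1
G(4) = mex{1} = 0
G(5) = mex{0,0} = 1
G(6) = mex{1,1} = 0
G(7) = mex{0,0} = 1
G(8) = mex{1,1,0} = 2
G(9) = mex{2,0,1} = 3
G(10) = mex{3,1,0} = 2
G(11) = mex{2,0,1} = 3
G(12) = mex{3,1,0} = 2
G(13) = mex{2,2,1} = 0
G(14) = mex{0,3,0} = 1
G(15) = mex{1,2,1} = 0
G(16) = mex{0,3,2} = 1
G(17) = mex{1,2,3} = 0
G(18) = mex{0,0,2} = 1
G(19) = mex{1,1,3} = 0
G(20) = mex{0,0,2} = 1
G(21) = mex{1,1,0} = 2
Heap A: G(21) = 2.
Heap B: G(8) = 2.
Combined Grundy value = 2 ⊕ 2 = 0.
A winning move leaves total XOR = 0, i.e. changes one component's Grundy value g to g ⊕ X where X is the current total.
Heap A: target g' = 2⊕0 = 2, but every legal move changes the Grundy value (mex property), so 0 moves.
Heap B: target g' = 2⊕0 = 2, but every legal move changes the Grundy value (mex property), so 0 moves.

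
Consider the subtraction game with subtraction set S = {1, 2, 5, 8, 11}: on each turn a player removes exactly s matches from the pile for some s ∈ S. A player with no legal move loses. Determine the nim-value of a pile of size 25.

G(0) = 0
G(1) = mex{0} = 1
G(2) = mex{1,0} = 2
G(3) = mex{2,1} = 0
G(4) = mex{0,2} = 1
G(5) = mex{1,0,0} = 2
G(6) = mex{2,1,1} = 0
G(7) = mex{0,2,2} = 1
G(8) = mex{1,0,0,0} = 2
G(9) = mex{2,1,1,1} = 0
G(10) = mex{0,2,2,2} = 1
G(11) = mex{1,0,0,0,0} = 2
G(12) = mex{2,1,1,1,1} = 0
G(13) = mex{0,2,2,2,2} = 1
G(14) = mex{1,0,0,0,0} = 2
G(15) = mex{2,1,1,1,1} = 0
G(16) = mex{0,2,2,2,2} = 1
G(17) = mex{1,0,0,0,0} = 2
G(18) = mex{2,1,1,1,1} = 0
G(19) = mex{0,2,2,2,2} = 1
G(20) = mex{1,0,0,0,0} = 2
G(21) = mex{2,1,1,1,1} = 0
G(22) = mex{0,2,2,2,2} = 1
G(23) = mex{1,0,0,0,0} = 2
G(24) = mex{2,1,1,1,1} = 0
G(25) = mex{0,2,2,2,2} = 1

1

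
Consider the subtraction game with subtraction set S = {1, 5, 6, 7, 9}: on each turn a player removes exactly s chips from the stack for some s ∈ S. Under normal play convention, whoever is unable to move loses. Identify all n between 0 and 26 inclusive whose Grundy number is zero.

0, 2, 4, 12, 14, 16, 24, 26

n :  0  1  2  3  4  5  6  7  8  9 10 11 12 13 14 15 16 17 18 19 20 21 22 23 24 25 26
G :  0  1  0  1  0  1  2  3  2  3  2  3  0  1  0  1  0  1  2  3  2  3  2  3  0  1  0
P-positions are exactly the n with G(n) = 0.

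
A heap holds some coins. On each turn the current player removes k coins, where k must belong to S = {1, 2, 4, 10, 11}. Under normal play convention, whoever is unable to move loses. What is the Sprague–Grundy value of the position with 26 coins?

2

n :  0  1  2  3  4  5  6  7  8  9 10 11 12 13 14 15 16 17 18 19 20 21 22 23 24 25 26
G :  0  1  2  0  1  2  0  1  2  0  1  2  0  1  2  0  1  2  0  1  2  0  1  2  0  1  2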